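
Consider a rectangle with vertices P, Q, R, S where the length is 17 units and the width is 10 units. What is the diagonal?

d = sqrt(17^2 + 10^2) = sqrt(389)

sqrt(389)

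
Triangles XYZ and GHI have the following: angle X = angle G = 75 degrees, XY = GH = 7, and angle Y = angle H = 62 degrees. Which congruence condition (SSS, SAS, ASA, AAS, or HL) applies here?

The given information provides:
angle X = angle G = 75 degrees, XY = GH = 7, and angle Y = angle H = 62 degrees
This matches the ASA congruence theorem.
Two pairs of corresponding angles and the included side are equal (Angle-Side-Angle).

ASA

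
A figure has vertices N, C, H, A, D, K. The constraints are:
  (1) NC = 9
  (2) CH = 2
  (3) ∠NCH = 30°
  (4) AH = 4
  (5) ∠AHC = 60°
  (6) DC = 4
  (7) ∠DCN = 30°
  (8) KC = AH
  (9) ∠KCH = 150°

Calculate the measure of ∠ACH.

Step 1: By the law of cosines on triangle CHA: CA² = 2² + 4² − 2·2·4·cos(60°) = 12, so CA = 2·√3.
Step 2: By the inverse law of cosines on triangle ACH: cos(∠ACH) = ((2·√3)² + 2² − 4²) / (2·2·√3·2) = 0/13.86 = 0, so ∠ACH = 90°.

Therefore, the measure of angle ∠ACH = 90°.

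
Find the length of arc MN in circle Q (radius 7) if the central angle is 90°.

Arc length = 2π(7)(1/4) = 7*pi/2

7*pi/2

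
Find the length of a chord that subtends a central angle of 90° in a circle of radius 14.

Chord = 2(14) sin(45°) = 14*sqrt(2)

14*sqrt(2)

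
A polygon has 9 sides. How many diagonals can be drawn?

Each of the 9 vertices connects to 6 non-adjacent vertices via diagonals.
Total connections = 9 × 6 = 54, but each diagonal is counted twice.
Number of diagonals = 54 / 2 = 27.

27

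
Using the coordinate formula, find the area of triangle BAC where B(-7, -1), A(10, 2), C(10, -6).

Shoelace: Area = (1/2)|-7(2--6) + 10(-6--1) + 10(-1-2)| = (1/2)(136) = 68

68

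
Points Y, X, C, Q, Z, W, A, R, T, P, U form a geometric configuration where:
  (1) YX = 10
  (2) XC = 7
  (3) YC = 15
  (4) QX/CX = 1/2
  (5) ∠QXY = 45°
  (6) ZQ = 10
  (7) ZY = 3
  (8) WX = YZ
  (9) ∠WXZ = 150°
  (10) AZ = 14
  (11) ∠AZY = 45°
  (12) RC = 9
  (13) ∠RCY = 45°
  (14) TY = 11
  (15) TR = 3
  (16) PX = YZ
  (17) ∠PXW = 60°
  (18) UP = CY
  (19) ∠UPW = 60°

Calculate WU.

From the given relations: PX = YZ = 3; WX = YZ = 3; UP = CY = 15.
Step 1: By the law of cosines on triangle PXW: PW² = 3² + 3² − 2·3·3·cos(60°) = 9, so PW = 3.
Step 2: By the law of cosines on triangle WPU: WU² = 3² + 15² − 2·3·15·cos(60°) = 189, so WU = 3·√21.

Therefore, the length of WU = 3·√21.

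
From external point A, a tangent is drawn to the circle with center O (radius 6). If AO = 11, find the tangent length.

The tangent, radius, and line from the external point to the center form a right triangle.
The right angle is where the tangent meets the radius.
By the Pythagorean theorem: tangent² + 6² = 11²
tangent² = 121 - 36 = 85
tangent = sqrt(85)

sqrt(85)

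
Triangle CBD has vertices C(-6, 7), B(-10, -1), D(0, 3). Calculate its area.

Using the Shoelace formula for a triangle:
Area = (1/2)|x0(y1 - y2) + x1(y2 - y0) + x2(y0 - y1)|
Area = (1/2)|-6(-1 - 3) + -10(3 - 7) + 0(7 - -1)|
Area = (1/2)|24 + 40 + 0|
Area = (1/2)|64|
Area = (1/2)(64)
Area = 32

32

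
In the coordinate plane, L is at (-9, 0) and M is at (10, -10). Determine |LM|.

d = sqrt((10 - -9)^2 + (-10 - 0)^2)
d = sqrt(19^2 + -10^2)
d = sqrt(361 + 100)
d = sqrt(461)

sqrt(461)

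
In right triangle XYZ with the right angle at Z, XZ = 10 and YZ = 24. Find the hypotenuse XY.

By the Pythagorean theorem: XY^2 = XZ^2 + YZ^2
XY^2 = 10^2 + 24^2 = 100 + 576 = 676
XY = sqrt(676) = 26

26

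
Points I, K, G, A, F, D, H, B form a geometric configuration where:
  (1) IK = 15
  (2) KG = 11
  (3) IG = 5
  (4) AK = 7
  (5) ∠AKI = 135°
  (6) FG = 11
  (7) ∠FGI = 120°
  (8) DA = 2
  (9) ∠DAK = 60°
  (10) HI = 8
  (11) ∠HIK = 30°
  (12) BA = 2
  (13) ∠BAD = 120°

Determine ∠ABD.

Step 1: By the law of cosines on triangle BAD: BD² = 2² + 2² − 2·2·2·cos(120°) = 12, so BD = 2·√3.
Step 2: By the inverse law of cosines on triangle ABD: cos(∠ABD) = (2² + (2·√3)² − 2²) / (2·2·2·√3) = 12/13.86 = 0.866, so ∠ABD = 30°.

Therefore, the measure of angle ∠ABD = 30°.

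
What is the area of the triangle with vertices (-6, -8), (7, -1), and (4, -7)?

Using the Shoelace formula for a triangle:
Area = (1/2)|x0(y1 - y2) + x1(y2 - y0) + x2(y0 - y1)|
Area = (1/2)|-6(-1 - -7) + 7(-7 - -8) + 4(-8 - -1)|
Area = (1/2)|-36 + 7 + -28|
Area = (1/2)|-57|
Area = (1/2)(57)
Area = 57/2

57/2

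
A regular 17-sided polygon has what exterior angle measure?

Each exterior angle of a regular n-gon is 360 / n.
For n = 17: 360 / 17 = 360/17 degrees.

360/17 degrees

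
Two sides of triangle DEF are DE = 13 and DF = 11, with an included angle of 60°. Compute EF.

By the law of cosines: EF^2 = DE^2 + DF^2 - 2*DE*DF*cos(D)
EF^2 = 13^2 + 11^2 - 2*13*11*cos(60°)
EF^2 = 169 + 121 - 286*(1/2)
EF^2 = 147
EF = 7*sqrt(3)

7*sqrt(3)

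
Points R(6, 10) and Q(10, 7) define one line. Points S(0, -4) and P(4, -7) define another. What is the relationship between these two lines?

Slope of line 1: m1 = (7 - 10)/(10 - 6) = -3/4 = -3/4
Slope of line 2: m2 = (-7 - -4)/(4 - 0) = -3/4 = -3/4
Two lines are parallel if and only if they have equal slopes (or both are vertical).
Here m1 = m2 = -3/4, confirming the lines are parallel.

Parallel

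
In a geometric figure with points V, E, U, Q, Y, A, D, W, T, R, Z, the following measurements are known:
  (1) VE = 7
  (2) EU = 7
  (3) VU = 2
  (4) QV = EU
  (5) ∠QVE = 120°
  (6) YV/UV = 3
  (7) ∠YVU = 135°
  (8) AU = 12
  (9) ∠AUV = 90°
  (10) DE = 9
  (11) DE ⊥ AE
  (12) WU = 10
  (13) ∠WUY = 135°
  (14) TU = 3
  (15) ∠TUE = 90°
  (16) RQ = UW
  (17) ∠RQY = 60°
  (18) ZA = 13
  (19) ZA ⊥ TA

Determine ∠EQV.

From the given relations: QV = EU = 7.
Step 1: By the law of cosines on triangle QVE: QE² = 7² + 7² − 2·7·7·cos(120°) = 147, so QE = 7·√3.
Step 2: By the inverse law of cosines on triangle EQV: cos(∠EQV) = ((7·√3)² + 7² − 7²) / (2·7·√3·7) = 147/169.74 = 0.866, so ∠EQV = 30°.

Therefore, the measure of angle ∠EQV = 30°.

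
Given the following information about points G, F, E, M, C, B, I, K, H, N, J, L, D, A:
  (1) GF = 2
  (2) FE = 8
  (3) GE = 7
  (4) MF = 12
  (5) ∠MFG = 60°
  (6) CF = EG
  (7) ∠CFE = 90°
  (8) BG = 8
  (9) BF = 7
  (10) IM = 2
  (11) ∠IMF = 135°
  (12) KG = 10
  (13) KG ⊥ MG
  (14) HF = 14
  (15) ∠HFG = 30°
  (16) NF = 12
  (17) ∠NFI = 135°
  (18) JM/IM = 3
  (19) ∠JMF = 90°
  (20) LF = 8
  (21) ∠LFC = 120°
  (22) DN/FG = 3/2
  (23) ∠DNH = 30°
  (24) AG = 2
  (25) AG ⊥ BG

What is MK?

Step 1: By the law of cosines on triangle GFM: GM² = 2² + 12² − 2·2·12·cos(60°) = 124, so GM = 2·√31.
Step 2: By the law of cosines on triangle MGK: MK² = (2·√31)² + 10² − 2·2·√31·10·cos(90°) = 224, so MK = 4·√14.

Therefore, the length of MK = 4·√14.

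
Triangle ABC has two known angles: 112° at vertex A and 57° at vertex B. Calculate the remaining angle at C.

The interior angles sum to 180°: angle C = 180 - 112 - 57 = 11°.
The triangle is obtuse (angles 112°, 57°, 11°).

11 degrees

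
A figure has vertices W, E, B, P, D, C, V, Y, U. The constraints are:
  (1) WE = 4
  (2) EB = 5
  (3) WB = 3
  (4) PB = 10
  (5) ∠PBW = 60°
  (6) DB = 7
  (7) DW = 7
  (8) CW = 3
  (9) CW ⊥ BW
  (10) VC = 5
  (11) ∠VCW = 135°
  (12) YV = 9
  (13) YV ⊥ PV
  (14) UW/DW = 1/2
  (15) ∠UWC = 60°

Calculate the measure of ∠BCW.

Step 1: By the law of cosines on triangle CWB: CB² = 3² + 3² − 2·3·3·cos(90°) = 18, so CB = 3·√2.
Step 2: By the inverse law of cosines on triangle BCW: cos(∠BCW) = ((3·√2)² + 3² − 3²) / (2·3·√2·3) = 18/25.46 = 0.7071, so ∠BCW = 45°.

Therefore, the measure of angle ∠BCW = 45°.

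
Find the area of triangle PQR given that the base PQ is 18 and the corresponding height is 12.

Area = (1/2) * base * height
Area = (1/2) * 18 * 12
Area = 108

108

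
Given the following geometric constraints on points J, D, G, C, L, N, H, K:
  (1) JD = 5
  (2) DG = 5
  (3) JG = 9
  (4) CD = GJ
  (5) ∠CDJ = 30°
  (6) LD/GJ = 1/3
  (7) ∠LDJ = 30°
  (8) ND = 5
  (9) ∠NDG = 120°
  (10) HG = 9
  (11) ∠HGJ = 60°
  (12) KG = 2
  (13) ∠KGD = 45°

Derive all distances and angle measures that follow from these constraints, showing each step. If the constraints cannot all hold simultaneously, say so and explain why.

The constraints are consistent.

From the given relations:
  CD = GJ = 9
  LD = 1/3·GJ = 1/3·9 = 3

Step 1: From JD = 5, DC = 9, and ∠JDC = 30°, by the law of cosines:
  JC² = JD² + DC² - 2·JD·DC·cos(30°) = 25 + 81 - 77.94 = 28.06
  JC ≈ 5.3

Step 2: From JD = 5, DL = 3, and ∠JDL = 30°, by the law of cosines:
  JL² = JD² + DL² - 2·JD·DL·cos(30°) = 25 + 9 - 25.98 = 8.019
  JL ≈ 2.83

Step 3: From JG = 9, GH = 9, and ∠JGH = 60°, by the law of cosines:
  JH² = JG² + GH² - 2·JG·GH·cos(60°) = 81 + 81 - 81 = 81
  JH = 9

Step 4: From DG = 5, GK = 2, and ∠DGK = 45°, by the law of cosines:
  DK² = DG² + GK² - 2·DG·GK·cos(45°) = 25 + 4 - 14.14 = 14.86
  DK ≈ 3.85

Step 5: From GD = 5, DN = 5, and ∠GDN = 120°, by the law of cosines:
  GN² = GD² + DN² - 2·GD·DN·cos(120°) = 25 + 25 + 25 = 75
  GN = 5·√3

Step 6: From JD = 5, JG = 9, DG = 5, by the inverse law of cosines:
  cos(∠DJG) = (JD² + JG² - DG²) / (2·JD·JG)
  ∠DJG = 25.84°

Step 7: From DG = 5, DJ = 5, GJ = 9, by the inverse law of cosines:
  cos(∠GDJ) = (DG² + DJ² - GJ²) / (2·DG·DJ)
  ∠GDJ = 128.32°

Step 8: From GD = 5, GJ = 9, DJ = 5, by the inverse law of cosines:
  cos(∠DGJ) = (GD² + GJ² - DJ²) / (2·GD·GJ)
  ∠DGJ = 25.84°

Step 9: From JC = 5.3, JD = 5, CD = 9, by the inverse law of cosines:
  cos(∠CJD) = (JC² + JD² - CD²) / (2·JC·JD)
  ∠CJD = 121.84°

Step 10: From JD = 5, JL = 2.83, DL = 3, by the inverse law of cosines:
  cos(∠DJL) = (JD² + JL² - DL²) / (2·JD·JL)
  ∠DJL = 31.98°

Step 11: From JG = 9, JH = 9, GH = 9, by the inverse law of cosines:
  cos(∠GJH) = (JG² + JH² - GH²) / (2·JG·JH)
  ∠GJH = 60°

Step 12: From DG = 5, DK = 3.85, GK = 2, by the inverse law of cosines:
  cos(∠GDK) = (DG² + DK² - GK²) / (2·DG·DK)
  ∠GDK = 21.52°

Step 13: From GD = 5, GN = 5·√3, DN = 5, by the inverse law of cosines:
  cos(∠DGN) = (GD² + GN² - DN²) / (2·GD·GN)
  ∠DGN = 30°

Step 14: From CD = 9, CJ = 5.3, DJ = 5, by the inverse law of cosines:
  cos(∠DCJ) = (CD² + CJ² - DJ²) / (2·CD·CJ)
  ∠DCJ = 28.16°

Step 15: From LD = 3, LJ = 2.83, DJ = 5, by the inverse law of cosines:
  cos(∠DLJ) = (LD² + LJ² - DJ²) / (2·LD·LJ)
  ∠DLJ = 118.02°

Step 16: From ND = 5, NG = 5·√3, DG = 5, by the inverse law of cosines:
  cos(∠DNG) = (ND² + NG² - DG²) / (2·ND·NG)
  ∠DNG = 30°

Step 17: From HG = 9, HJ = 9, GJ = 9, by the inverse law of cosines:
  cos(∠GHJ) = (HG² + HJ² - GJ²) / (2·HG·HJ)
  ∠GHJ = 60°

Step 18: From KD = 3.85, KG = 2, DG = 5, by the inverse law of cosines:
  cos(∠DKG) = (KD² + KG² - DG²) / (2·KD·KG)
  ∠DKG = 113.48°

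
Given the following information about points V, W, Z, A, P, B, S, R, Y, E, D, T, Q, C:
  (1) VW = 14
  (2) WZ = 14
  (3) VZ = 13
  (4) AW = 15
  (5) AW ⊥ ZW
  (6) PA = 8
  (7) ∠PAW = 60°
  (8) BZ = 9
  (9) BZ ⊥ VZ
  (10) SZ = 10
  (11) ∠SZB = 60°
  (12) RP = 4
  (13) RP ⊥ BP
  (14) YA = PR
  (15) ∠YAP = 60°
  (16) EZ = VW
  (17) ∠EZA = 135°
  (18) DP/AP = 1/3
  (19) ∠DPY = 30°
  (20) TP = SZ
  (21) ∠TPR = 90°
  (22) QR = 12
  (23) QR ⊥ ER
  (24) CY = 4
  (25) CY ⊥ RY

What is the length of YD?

From the given relations: YA = PR = 4; DP = 1/3·AP = 1/3·8 ≈ 2.67.
Step 1: By the law of cosines on triangle PAY: PY² = 8² + 4² − 2·8·4·cos(60°) = 48, so PY = 4·√3.
Step 2: By the law of cosines on triangle YPD: YD² = (4·√3)² + 2.67² − 2·4·√3·2.67·cos(30°) = 23.11, so YD = 4/3·√13.

Therefore, the length of YD = 4/3·√13.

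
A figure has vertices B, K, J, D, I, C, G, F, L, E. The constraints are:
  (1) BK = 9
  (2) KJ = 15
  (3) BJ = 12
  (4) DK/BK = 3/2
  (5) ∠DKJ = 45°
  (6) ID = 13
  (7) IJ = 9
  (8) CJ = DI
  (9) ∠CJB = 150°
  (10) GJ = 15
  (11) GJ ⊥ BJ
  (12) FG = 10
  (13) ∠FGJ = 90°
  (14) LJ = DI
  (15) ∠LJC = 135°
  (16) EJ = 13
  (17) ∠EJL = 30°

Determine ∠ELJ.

From the given relations: LJ = DI = 13.
Step 1: By the law of cosines on triangle LJE: LE² = 13² + 13² − 2·13·13·cos(30°) = 45.28, so LE ≈ 6.73.
Step 2: By the inverse law of cosines on triangle ELJ: cos(∠ELJ) = (6.73² + 13² − 13²) / (2·6.73·13) = 45.28/174.96 = 0.2588, so ∠ELJ = 75°.

Therefore, the measure of angle ∠ELJ = 75°.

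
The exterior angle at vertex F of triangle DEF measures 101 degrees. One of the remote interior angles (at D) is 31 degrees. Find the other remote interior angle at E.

By the exterior angle theorem: exterior angle = sum of remote interior angles.
101 = 31 + angle E
angle E = 101 - 31 = 70 degrees

70 degrees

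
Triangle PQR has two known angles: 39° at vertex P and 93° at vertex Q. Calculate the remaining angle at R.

The interior angles sum to 180°: angle R = 180 - 39 - 93 = 48°.
The triangle is obtuse (angles 39°, 93°, 48°).

48 degrees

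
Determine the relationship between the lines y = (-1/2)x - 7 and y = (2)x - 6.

Slope of line 1: m1 = -1/2
Slope of line 2: m2 = 2
Two lines are perpendicular when the product of their slopes is -1 (negative reciprocals).
m1 * m2 = (-1/2) * (2) = -1, confirming perpendicularity.

Perpendicular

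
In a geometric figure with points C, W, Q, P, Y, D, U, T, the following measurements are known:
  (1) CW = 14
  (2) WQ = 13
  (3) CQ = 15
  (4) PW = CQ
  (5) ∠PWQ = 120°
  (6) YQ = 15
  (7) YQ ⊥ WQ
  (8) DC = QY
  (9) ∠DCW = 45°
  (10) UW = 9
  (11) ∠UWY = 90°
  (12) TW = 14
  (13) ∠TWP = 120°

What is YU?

Step 1: By the law of cosines on triangle YQW: YW² = 15² + 13² − 2·15·13·cos(90°) = 394, so YW ≈ 19.85.
Step 2: By the law of cosines on triangle YWU: YU² = 19.85² + 9² − 2·19.85·9·cos(90°) = 475, so YU = 5·√19.

Therefore, the length of YU = 5·√19.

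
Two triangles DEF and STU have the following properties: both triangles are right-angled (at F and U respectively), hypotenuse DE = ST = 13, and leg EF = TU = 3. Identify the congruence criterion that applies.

Consider the given information: both triangles are right-angled (at F and U respectively), hypotenuse DE = ST = 13, and leg EF = TU = 3
This is not SSS or ASA: SSS requires all three pairs of sides, but we don't have that. ASA requires two angles and the side between them.
The correct criterion is HL. The hypotenuse and one leg of two right triangles are equal (Hypotenuse-Leg).

HL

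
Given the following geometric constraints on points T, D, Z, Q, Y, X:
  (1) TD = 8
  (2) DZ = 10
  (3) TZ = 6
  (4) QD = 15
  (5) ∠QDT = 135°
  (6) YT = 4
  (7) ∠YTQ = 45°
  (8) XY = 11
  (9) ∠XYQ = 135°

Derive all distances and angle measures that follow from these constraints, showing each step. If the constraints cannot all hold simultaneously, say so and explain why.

The constraints are consistent.

Step 1: From TD = 8, DQ = 15, and ∠TDQ = 135°, by the law of cosines:
  TQ² = TD² + DQ² - 2·TD·DQ·cos(135°) = 64 + 225 + 169.7 = 458.7
  TQ ≈ 21.42

Step 2: From TD = 8, TZ = 6, DZ = 10, by the inverse law of cosines:
  cos(∠DTZ) = (TD² + TZ² - DZ²) / (2·TD·TZ)
  ∠DTZ = 90°

Step 3: From DT = 8, DZ = 10, TZ = 6, by the inverse law of cosines:
  cos(∠TDZ) = (DT² + DZ² - TZ²) / (2·DT·DZ)
  ∠TDZ = 36.87°

Step 4: From ZD = 10, ZT = 6, DT = 8, by the inverse law of cosines:
  cos(∠DZT) = (ZD² + ZT² - DT²) / (2·ZD·ZT)
  ∠DZT = 53.13°

Step 5: From QT = 21.42, TY = 4, and ∠QTY = 45°, by the law of cosines:
  QY² = QT² + TY² - 2·QT·TY·cos(45°) = 458.7 + 16 - 121.2 = 353.6
  QY ≈ 18.8

Step 6: From TD = 8, TQ = 21.42, DQ = 15, by the inverse law of cosines:
  cos(∠DTQ) = (TD² + TQ² - DQ²) / (2·TD·TQ)
  ∠DTQ = 29.69°

Step 7: From QD = 15, QT = 21.42, DT = 8, by the inverse law of cosines:
  cos(∠DQT) = (QD² + QT² - DT²) / (2·QD·QT)
  ∠DQT = 15.31°

Step 8: From QY = 18.8, YX = 11, and ∠QYX = 135°, by the law of cosines:
  QX² = QY² + YX² - 2·QY·YX·cos(135°) = 353.6 + 121 + 292.5 = 767.1
  QX ≈ 27.7

Step 9: From QT = 21.42, QY = 18.8, TY = 4, by the inverse law of cosines:
  cos(∠TQY) = (QT² + QY² - TY²) / (2·QT·QY)
  ∠TQY = 8.65°

Step 10: From YQ = 18.8, YT = 4, QT = 21.42, by the inverse law of cosines:
  cos(∠QYT) = (YQ² + YT² - QT²) / (2·YQ·YT)
  ∠QYT = 126.35°

Step 11: From QX = 27.7, QY = 18.8, XY = 11, by the inverse law of cosines:
  cos(∠XQY) = (QX² + QY² - XY²) / (2·QX·QY)
  ∠XQY = 16.31°

Step 12: From XQ = 27.7, XY = 11, QY = 18.8, by the inverse law of cosines:
  cos(∠QXY) = (XQ² + XY² - QY²) / (2·XQ·XY)
  ∠QXY = 28.69°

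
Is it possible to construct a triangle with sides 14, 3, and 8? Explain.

The longest side is 14. The other two sides sum to 3 + 8 = 11.
Since 11 ≤ 14, the two shorter sides cannot reach around to close the triangle.

No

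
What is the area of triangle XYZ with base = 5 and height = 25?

Area = (1/2)(5)(25) = 125/2

125/2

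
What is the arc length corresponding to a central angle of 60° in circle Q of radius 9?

The full circumference is 2πr = 2π(9) = 18*pi.
The arc spans 60° out of 360°, which is a fraction of 1/6.
Arc length = 18*pi × 1/6 = 3*pi.

3*pi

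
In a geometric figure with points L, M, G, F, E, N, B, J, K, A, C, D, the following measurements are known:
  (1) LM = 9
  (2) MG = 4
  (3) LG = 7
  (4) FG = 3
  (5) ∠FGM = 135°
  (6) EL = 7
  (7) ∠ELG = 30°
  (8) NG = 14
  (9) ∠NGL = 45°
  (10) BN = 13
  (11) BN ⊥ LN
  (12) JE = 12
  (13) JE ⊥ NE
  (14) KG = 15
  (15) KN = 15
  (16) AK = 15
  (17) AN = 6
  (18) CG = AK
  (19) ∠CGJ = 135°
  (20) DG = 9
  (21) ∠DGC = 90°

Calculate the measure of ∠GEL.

Step 1: By the law of cosines on triangle ELG: EG² = 7² + 7² − 2·7·7·cos(30°) = 13.13, so EG ≈ 3.62.
Step 2: By the inverse law of cosines on triangle GEL: cos(∠GEL) = (3.62² + 7² − 7²) / (2·3.62·7) = 13.13/50.73 = 0.2588, so ∠GEL = 75°.

Therefore, the measure of angle ∠GEL = 75°.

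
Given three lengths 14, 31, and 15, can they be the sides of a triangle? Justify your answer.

Check the triangle inequality: 14 + 15 = 29 ≤ 31.
Since the sum of two sides does not exceed the third, no triangle can be formed.

No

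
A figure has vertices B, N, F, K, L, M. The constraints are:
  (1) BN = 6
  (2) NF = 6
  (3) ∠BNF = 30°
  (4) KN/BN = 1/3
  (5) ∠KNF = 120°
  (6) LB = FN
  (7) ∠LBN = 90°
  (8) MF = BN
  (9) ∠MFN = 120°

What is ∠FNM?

From the given relations: MF = BN = 6.
Step 1: By the law of cosines on triangle NFM: NM² = 6² + 6² − 2·6·6·cos(120°) = 108, so NM = 6·√3.
Step 2: By the inverse law of cosines on triangle FNM: cos(∠FNM) = (6² + (6·√3)² − 6²) / (2·6·6·√3) = 108/124.71 = 0.866, so ∠FNM = 30°.

Therefore, the measure of angle ∠FNM = 30°.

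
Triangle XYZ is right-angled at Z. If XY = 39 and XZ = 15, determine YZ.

By the Pythagorean theorem: YZ^2 = XY^2 - XZ^2
YZ^2 = 39^2 - 15^2 = 1521 - 225 = 1296
YZ = sqrt(1296) = 36

36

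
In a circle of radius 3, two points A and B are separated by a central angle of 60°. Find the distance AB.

Chord length = 2r sin(θ/2)
= 2 × 3 × sin(60°/2)
= 2 × 3 × sin(30°)
= 3

3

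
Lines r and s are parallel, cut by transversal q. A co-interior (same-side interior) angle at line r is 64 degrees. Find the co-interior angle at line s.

Co-interior angles sum to 180: 180 - 64 = 116 degrees.

116 degrees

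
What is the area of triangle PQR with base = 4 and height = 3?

Area = (1/2) * base * height
Area = (1/2) * 4 * 3
Area = 6

6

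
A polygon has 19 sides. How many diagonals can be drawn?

The number of diagonals in an n-gon is n(n - 3)/2.
For n = 19: 19(19 - 3)/2 = 19 × 16 / 2 = 152.

152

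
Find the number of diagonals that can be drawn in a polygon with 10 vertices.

The number of diagonals in an n-gon is n(n - 3)/2.
For n = 10: 10(10 - 3)/2 = 10 × 7 / 2 = 35.

35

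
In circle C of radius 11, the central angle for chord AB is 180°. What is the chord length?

Chord = 2(11) sin(90°) = 22

22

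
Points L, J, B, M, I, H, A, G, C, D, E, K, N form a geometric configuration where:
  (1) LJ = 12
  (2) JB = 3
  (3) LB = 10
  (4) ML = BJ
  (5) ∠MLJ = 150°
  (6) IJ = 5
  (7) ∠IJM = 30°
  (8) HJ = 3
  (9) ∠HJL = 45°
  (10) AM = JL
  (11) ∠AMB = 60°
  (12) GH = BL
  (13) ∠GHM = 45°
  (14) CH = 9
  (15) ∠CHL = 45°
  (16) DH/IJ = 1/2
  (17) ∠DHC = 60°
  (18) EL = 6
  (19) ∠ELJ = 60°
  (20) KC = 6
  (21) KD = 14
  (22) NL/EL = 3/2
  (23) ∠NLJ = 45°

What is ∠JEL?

Step 1: By the law of cosines on triangle ELJ: EJ² = 6² + 12² − 2·6·12·cos(60°) = 108, so EJ = 6·√3.
Step 2: By the inverse law of cosines on triangle JEL: cos(∠JEL) = ((6·√3)² + 6² − 12²) / (2·6·√3·6) = 0/124.71 = 0, so ∠JEL = 90°.

Therefore, the measure of angle ∠JEL = 90°.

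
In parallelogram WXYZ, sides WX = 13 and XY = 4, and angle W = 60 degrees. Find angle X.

Opposite sides of a parallelogram are parallel, so consecutive angles form co-interior angles on a transversal.
Co-interior angles sum to 180°, giving angle X = 180 - 60 = 120 degrees.

120 degrees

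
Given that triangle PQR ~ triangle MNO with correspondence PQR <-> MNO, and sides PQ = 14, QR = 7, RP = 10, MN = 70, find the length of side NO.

k = 70/14 = 5. NO = 5 * 7 = 35.

35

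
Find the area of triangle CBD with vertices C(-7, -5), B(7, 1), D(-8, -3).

The Shoelace formula computes the area from vertex coordinates by summing cross products.
For vertices (-7,-5), (7,1), (-8,-3):
Signed sum = -7*1 - 7*-5 + 7*-3 - -8*1 + -8*-5 - -7*-3
= 28 + -13 + 19 = 34
Area = (1/2)|34| = 17.

17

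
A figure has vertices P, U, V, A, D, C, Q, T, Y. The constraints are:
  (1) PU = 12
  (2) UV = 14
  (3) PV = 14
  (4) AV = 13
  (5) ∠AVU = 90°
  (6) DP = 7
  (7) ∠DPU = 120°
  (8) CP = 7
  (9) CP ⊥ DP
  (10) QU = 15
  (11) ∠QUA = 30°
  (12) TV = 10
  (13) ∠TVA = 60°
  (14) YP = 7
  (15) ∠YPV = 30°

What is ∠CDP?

Step 1: By the law of cosines on triangle DPC: DC² = 7² + 7² − 2·7·7·cos(90°) = 98, so DC = 7·√2.
Step 2: By the inverse law of cosines on triangle CDP: cos(∠CDP) = ((7·√2)² + 7² − 7²) / (2·7·√2·7) = 98/138.59 = 0.7071, so ∠CDP = 45°.

Therefore, the measure of angle ∠CDP = 45°.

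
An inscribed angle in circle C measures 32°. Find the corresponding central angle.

The inscribed angle theorem states that a central angle is always twice any inscribed angle that subtends the same arc.
Since the inscribed angle is 32°, the central angle = 2 × 32° = 64°.

64°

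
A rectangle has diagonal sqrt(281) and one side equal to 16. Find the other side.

b = sqrt(d^2 - a^2) = sqrt(281 - 256) = sqrt(25) = 5

5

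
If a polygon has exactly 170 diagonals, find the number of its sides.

Using d = n(n - 3)/2, we solve 170 = n(n - 3)/2.
So n(n - 3) = 340.
Testing n = 20: 20 * 17 = 340 = 340. Correct.
The polygon has 20 sides.

20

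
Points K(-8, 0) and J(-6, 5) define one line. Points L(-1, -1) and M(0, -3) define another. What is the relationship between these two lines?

Slope of line 1: m1 = (5 - 0)/(-6 - -8) = 5/2 = 5/2
Slope of line 2: m2 = (-3 - -1)/(0 - -1) = -2/1 = -2
m1 != m2 and m1*m2 = -5 != -1. Neither.

Neither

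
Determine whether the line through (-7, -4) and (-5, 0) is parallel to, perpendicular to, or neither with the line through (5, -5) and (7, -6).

Slope of line 1: m1 = (0 - -4)/(-5 - -7) = 4/2 = 2
Slope of line 2: m2 = (-6 - -5)/(7 - 5) = -1/2 = -1/2
m1 * m2 = -1, so perpendicular.

Perpendicular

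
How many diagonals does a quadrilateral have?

Total line segments between 4 vertices = C(4,2) = 6.
Subtract the 4 sides: 6 - 4 = 2 diagonals.

2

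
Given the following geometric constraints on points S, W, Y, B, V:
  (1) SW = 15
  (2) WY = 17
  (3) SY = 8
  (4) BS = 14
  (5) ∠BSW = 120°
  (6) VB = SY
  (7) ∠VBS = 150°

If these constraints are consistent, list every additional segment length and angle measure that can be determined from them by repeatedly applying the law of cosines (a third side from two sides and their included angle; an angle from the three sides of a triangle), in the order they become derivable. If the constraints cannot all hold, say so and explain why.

The constraints are consistent. Derivable facts, in order:
After 1 step:
- SV ≈ 21.31
- WB ≈ 25.12
- ∠SWY = 28.07°
- ∠SYW = 61.93°
- ∠WSY = 90°
After 2 steps:
- ∠BSV = 10.82°
- ∠BVS = 19.18°
- ∠BWS = 28.86°
- ∠SBW = 31.14°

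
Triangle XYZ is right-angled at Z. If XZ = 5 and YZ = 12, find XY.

XY = sqrt(5^2 + 12^2) = sqrt(169) = 13

13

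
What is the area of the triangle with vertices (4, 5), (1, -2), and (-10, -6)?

The Shoelace formula computes the area from vertex coordinates by summing cross products.
For vertices (4,5), (1,-2), (-10,-6):
Signed sum = 4*-2 - 1*5 + 1*-6 - -10*-2 + -10*5 - 4*-6
= -13 + -26 + -26 = -65
Area = (1/2)|-65| = 65/2.

65/2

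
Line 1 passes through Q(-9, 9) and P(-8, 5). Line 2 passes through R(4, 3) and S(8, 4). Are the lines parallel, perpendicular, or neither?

Slope of line 1: m1 = (5 - 9)/(-8 - -9) = -4/1 = -4
Slope of line 2: m2 = (4 - 3)/(8 - 4) = 1/4 = 1/4
m1 * m2 = -1, so perpendicular.

Perpendicular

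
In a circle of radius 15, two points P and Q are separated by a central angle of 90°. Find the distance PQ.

Chord = 2(15) sin(45°) = 15*sqrt(2)

15*sqrt(2)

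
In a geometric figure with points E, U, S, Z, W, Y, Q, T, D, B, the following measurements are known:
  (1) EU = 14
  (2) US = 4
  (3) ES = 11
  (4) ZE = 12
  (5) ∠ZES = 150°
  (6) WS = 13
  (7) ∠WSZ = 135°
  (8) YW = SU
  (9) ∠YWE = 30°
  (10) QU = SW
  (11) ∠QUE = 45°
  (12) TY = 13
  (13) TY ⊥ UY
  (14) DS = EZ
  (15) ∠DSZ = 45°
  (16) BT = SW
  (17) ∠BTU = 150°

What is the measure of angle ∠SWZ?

Step 1: By the law of cosines on triangle ZES: ZS² = 12² + 11² − 2·12·11·cos(150°) = 493.63, so ZS ≈ 22.22.
Step 2: By the law of cosines on triangle WSZ: WZ² = 13² + 22.22² − 2·13·22.22·cos(135°) = 1071.1, so WZ ≈ 32.73.
Step 3: By the inverse law of cosines on triangle SWZ: cos(∠SWZ) = (13² + 32.73² − 22.22²) / (2·13·32.73) = 746.47/850.92 = 0.8773, so ∠SWZ = 28.69°.

Therefore, the measure of angle ∠SWZ = 28.69°.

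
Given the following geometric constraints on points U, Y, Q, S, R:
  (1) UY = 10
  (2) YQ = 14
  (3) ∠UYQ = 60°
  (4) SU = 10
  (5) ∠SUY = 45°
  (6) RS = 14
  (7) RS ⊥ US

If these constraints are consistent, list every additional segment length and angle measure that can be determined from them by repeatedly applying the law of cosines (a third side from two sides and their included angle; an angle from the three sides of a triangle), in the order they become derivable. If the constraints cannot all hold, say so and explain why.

The constraints are consistent. Derivable facts, in order:
After 1 step:
- UQ = 2·√39
- UR = 2·√74
- YS ≈ 7.65
After 2 steps:
- ∠QUY = 76.1°
- ∠RUS = 54.46°
- ∠SRU = 35.54°
- ∠SYU = 67.5°
- ∠UQY = 43.9°
- ∠USY = 67.5°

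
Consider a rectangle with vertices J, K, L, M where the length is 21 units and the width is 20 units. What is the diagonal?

A rectangle's diagonal splits it into two right triangles, with the diagonal as the hypotenuse.
By the Pythagorean theorem, d^2 = 21^2 + 20^2 = 841.
Therefore d = sqrt(841) = 29.

29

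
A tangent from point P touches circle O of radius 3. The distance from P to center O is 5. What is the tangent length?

Let T be the point of tangency. Then OT ⊥ PT (radius ⊥ tangent).
In right triangle OTP: OP² = OT² + PT²
5² = 3² + PT²
PT² = 16, PT = 4

4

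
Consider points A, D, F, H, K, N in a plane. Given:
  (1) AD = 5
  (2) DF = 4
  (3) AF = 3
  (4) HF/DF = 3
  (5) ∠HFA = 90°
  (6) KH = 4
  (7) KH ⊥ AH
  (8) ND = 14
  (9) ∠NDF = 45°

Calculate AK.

From the given relations: HF = 3·DF = 3·4 = 12.
Step 1: By the law of cosines on triangle HFA: HA² = 12² + 3² − 2·12·3·cos(90°) = 153, so HA = 3·√17.
Step 2: By the law of cosines on triangle AHK: AK² = (3·√17)² + 4² − 2·3·√17·4·cos(90°) = 169, so AK = 13.

Therefore, the length of AK = 13.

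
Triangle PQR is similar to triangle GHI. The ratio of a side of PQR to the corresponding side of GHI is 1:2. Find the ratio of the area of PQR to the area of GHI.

Area ratio = (side ratio)^2 = (1/2)^2 = 1:4.

1:4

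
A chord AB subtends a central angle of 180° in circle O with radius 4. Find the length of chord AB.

Drop a perpendicular from the center to the chord, bisecting both the chord and the central angle.
Each half-chord = r sin(θ/2) = 4 sin(90°).
The full chord = 2 × 4 × sin(90°) = 8.

8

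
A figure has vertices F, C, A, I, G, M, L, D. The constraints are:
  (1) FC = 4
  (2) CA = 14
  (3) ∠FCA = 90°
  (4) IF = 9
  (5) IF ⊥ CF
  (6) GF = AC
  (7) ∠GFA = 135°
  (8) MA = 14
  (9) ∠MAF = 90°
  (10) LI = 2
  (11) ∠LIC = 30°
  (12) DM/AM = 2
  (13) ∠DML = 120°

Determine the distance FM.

Step 1: By the law of cosines on triangle FCA: FA² = 4² + 14² − 2·4·14·cos(90°) = 212, so FA = 2·√53.
Step 2: By the law of cosines on triangle FAM: FM² = (2·√53)² + 14² − 2·2·√53·14·cos(90°) = 408, so FM = 2·√102.

Therefore, the length of FM = 2·√102.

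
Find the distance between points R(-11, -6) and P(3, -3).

d = sqrt((3 - -11)^2 + (-3 - -6)^2)
d = sqrt(14^2 + 3^2)
d = sqrt(196 + 9)
d = sqrt(205)

sqrt(205)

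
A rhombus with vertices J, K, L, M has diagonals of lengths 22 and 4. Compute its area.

Area = (22 * 4) / 2 = 88 / 2 = 44

44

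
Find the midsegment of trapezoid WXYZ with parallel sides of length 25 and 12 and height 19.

The midsegment (median) of a trapezoid connects the midpoints of the non-parallel sides.
Its length is the average of the two bases: (25 + 12) / 2 = 37/2.

37/2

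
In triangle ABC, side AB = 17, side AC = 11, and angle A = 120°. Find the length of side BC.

By the law of cosines: BC^2 = AB^2 + AC^2 - 2*AB*AC*cos(A)
BC^2 = 17^2 + 11^2 - 2*17*11*cos(120°)
BC^2 = 289 + 121 - 374*(-1/2)
BC^2 = 597
BC = sqrt(597)

sqrt(597)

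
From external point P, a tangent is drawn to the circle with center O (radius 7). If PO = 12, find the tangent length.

tangent = √(d² - r²) = √(12² - 7²) = √(144 - 49) = √95 = sqrt(95)

sqrt(95)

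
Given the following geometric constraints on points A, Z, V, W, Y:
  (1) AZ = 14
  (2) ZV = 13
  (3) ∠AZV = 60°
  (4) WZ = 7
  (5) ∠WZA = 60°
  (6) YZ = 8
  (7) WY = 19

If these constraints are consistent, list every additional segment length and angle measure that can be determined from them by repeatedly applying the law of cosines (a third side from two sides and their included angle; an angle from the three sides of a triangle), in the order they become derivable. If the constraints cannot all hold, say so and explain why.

These constraints are not satisfiable: by the triangle inequality in triangle ZWY, (4) WZ = 7 and (6) YZ = 8 force WY ≤ 7 + 8 = 15, but (7) says WY = 19. No planar figure meets all of them, so nothing further can be derived.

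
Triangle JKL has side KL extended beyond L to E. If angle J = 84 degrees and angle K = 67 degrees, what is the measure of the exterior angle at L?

Exterior angle = 84 + 67 = 151 degrees (exterior angle theorem).

151 degrees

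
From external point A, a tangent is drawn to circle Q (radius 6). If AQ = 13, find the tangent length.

The tangent, radius, and line from the external point to the center form a right triangle.
The right angle is where the tangent meets the radius.
By the Pythagorean theorem: tangent² + 6² = 13²
tangent² = 169 - 36 = 133
tangent = sqrt(133)

sqrt(133)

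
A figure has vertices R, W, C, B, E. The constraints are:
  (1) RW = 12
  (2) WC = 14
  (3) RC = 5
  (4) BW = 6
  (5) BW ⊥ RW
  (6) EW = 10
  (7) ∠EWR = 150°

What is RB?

Step 1: By the law of cosines on triangle RWB: RB² = 12² + 6² − 2·12·6·cos(90°) = 180, so RB = 6·√5.

Therefore, the length of RB = 6·√5.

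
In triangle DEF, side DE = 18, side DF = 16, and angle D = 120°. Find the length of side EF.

By the law of cosines: EF^2 = DE^2 + DF^2 - 2*DE*DF*cos(D)
EF^2 = 18^2 + 16^2 - 2*18*16*cos(120°)
EF^2 = 324 + 256 - 576*(-1/2)
EF^2 = 868
EF = 2*sqrt(217)

2*sqrt(217)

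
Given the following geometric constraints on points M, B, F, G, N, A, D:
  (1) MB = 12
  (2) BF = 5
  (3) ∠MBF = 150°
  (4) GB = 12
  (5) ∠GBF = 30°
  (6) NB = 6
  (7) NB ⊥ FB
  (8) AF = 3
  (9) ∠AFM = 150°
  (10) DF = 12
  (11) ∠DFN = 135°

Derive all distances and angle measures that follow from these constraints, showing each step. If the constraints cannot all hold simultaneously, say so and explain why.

The constraints are consistent.

Step 1: From MB = 12, BF = 5, and ∠MBF = 150°, by the law of cosines:
  MF² = MB² + BF² - 2·MB·BF·cos(150°) = 144 + 25 + 103.9 = 272.9
  MF ≈ 16.52

Step 2: From FB = 5, BG = 12, and ∠FBG = 30°, by the law of cosines:
  FG² = FB² + BG² - 2·FB·BG·cos(30°) = 25 + 144 - 103.9 = 65.08
  FG ≈ 8.07

Step 3: From FB = 5, BN = 6, and ∠FBN = 90°, by the law of cosines:
  FN² = FB² + BN² - 2·FB·BN·cos(90°) = 25 + 36 - 0 = 61
  FN = √61

Step 4: From MF = 16.52, FA = 3, and ∠MFA = 150°, by the law of cosines:
  MA² = MF² + FA² - 2·MF·FA·cos(150°) = 272.9 + 9 + 85.84 = 367.8
  MA ≈ 19.18

Step 5: From NF = √61, FD = 12, and ∠NFD = 135°, by the law of cosines:
  ND² = NF² + FD² - 2·NF·FD·cos(135°) = 61 + 144 + 132.5 = 337.5
  ND ≈ 18.37

Step 6: From MB = 12, MF = 16.52, BF = 5, by the inverse law of cosines:
  cos(∠BMF) = (MB² + MF² - BF²) / (2·MB·MF)
  ∠BMF = 8.7°

Step 7: From FB = 5, FG = 8.07, BG = 12, by the inverse law of cosines:
  cos(∠BFG) = (FB² + FG² - BG²) / (2·FB·FG)
  ∠BFG = 131.95°

Step 8: From FB = 5, FM = 16.52, BM = 12, by the inverse law of cosines:
  cos(∠BFM) = (FB² + FM² - BM²) / (2·FB·FM)
  ∠BFM = 21.3°

Step 9: From FB = 5, FN = √61, BN = 6, by the inverse law of cosines:
  cos(∠BFN) = (FB² + FN² - BN²) / (2·FB·FN)
  ∠BFN = 50.19°

Step 10: From GB = 12, GF = 8.07, BF = 5, by the inverse law of cosines:
  cos(∠BGF) = (GB² + GF² - BF²) / (2·GB·GF)
  ∠BGF = 18.05°

Step 11: From NB = 6, NF = √61, BF = 5, by the inverse law of cosines:
  cos(∠BNF) = (NB² + NF² - BF²) / (2·NB·NF)
  ∠BNF = 39.81°

Step 12: From MA = 19.18, MF = 16.52, AF = 3, by the inverse law of cosines:
  cos(∠AMF) = (MA² + MF² - AF²) / (2·MA·MF)
  ∠AMF = 4.49°

Step 13: From ND = 18.37, NF = √61, DF = 12, by the inverse law of cosines:
  cos(∠DNF) = (ND² + NF² - DF²) / (2·ND·NF)
  ∠DNF = 27.51°

Step 14: From AF = 3, AM = 19.18, FM = 16.52, by the inverse law of cosines:
  cos(∠FAM) = (AF² + AM² - FM²) / (2·AF·AM)
  ∠FAM = 25.51°

Step 15: From DF = 12, DN = 18.37, FN = √61, by the inverse law of cosines:
  cos(∠FDN) = (DF² + DN² - FN²) / (2·DF·DN)
  ∠FDN = 17.49°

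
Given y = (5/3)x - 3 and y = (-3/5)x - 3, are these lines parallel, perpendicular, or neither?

Slope of line 1: m1 = 5/3
Slope of line 2: m2 = -3/5
m1 * m2 = (5/3) * (-3/5) = -1 = -1, so the lines are perpendicular.

Perpendicular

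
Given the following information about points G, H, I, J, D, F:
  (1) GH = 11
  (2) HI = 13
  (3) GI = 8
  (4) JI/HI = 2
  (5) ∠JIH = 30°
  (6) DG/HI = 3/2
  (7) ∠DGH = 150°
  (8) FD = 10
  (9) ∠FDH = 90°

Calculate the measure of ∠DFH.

From the given relations: DG = 3/2·HI = 3/2·13 ≈ 19.5.
Step 1: By the law of cosines on triangle DGH: DH² = 19.5² + 11² − 2·19.5·11·cos(150°) = 872.77, so DH ≈ 29.54.
Step 2: By the law of cosines on triangle FDH: FH² = 10² + 29.54² − 2·10·29.54·cos(90°) = 972.77, so FH ≈ 31.19.
Step 3: By the inverse law of cosines on triangle DFH: cos(∠DFH) = (10² + 31.19² − 29.54²) / (2·10·31.19) = 200/623.79 = 0.3206, so ∠DFH = 71.3°.

Therefore, the measure of angle ∠DFH = 71.3°.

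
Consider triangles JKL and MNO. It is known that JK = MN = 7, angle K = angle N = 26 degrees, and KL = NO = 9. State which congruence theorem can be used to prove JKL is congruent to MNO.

Consider the given information: JK = MN = 7, angle K = angle N = 26 degrees, and KL = NO = 9
This is not AAS or HL: AAS requires two angles and a non-included side. HL only applies to right triangles with matching hypotenuse and leg.
The correct criterion is SAS. Two pairs of corresponding sides and the included angle are equal (Side-Angle-Side).

SAS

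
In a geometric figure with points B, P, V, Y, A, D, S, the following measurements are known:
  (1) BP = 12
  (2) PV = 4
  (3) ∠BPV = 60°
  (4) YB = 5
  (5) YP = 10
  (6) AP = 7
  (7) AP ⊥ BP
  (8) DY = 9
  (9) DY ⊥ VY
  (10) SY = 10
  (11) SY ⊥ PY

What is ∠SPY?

Step 1: By the law of cosines on triangle PYS: PS² = 10² + 10² − 2·10·10·cos(90°) = 200, so PS = 10·√2.
Step 2: By the inverse law of cosines on triangle SPY: cos(∠SPY) = ((10·√2)² + 10² − 10²) / (2·10·√2·10) = 200/282.84 = 0.7071, so ∠SPY = 45°.

Therefore, the measure of angle ∠SPY = 45°.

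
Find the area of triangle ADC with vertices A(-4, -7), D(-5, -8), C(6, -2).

Shoelace: Area = (1/2)|-4(-8--2) + -5(-2--7) + 6(-7--8)| = (1/2)(5) = 5/2

5/2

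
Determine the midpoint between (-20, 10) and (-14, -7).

The midpoint is the point halfway along the segment.
Move half the horizontal distance: -20 + (-14 - -20)/2 = -20 + 6/2 = -17
Move half the vertical distance: 10 + (-7 - 10)/2 = 10 + -17/2 = 3/2
Midpoint = (-17, 3/2)

(-17, 3/2)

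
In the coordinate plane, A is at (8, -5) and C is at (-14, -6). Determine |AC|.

d = sqrt((-14 - 8)^2 + (-6 - -5)^2)
d = sqrt(-22^2 + -1^2)
d = sqrt(484 + 1)
d = sqrt(485)

sqrt(485)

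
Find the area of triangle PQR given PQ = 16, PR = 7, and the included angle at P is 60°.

Area = (1/2) * PQ * PR * sin(P)
Area = (1/2) * 16 * 7 * sin(60°)
Area = (1/2) * 16 * 7 * sqrt(3)/2
Area = 28*sqrt(3)

28*sqrt(3)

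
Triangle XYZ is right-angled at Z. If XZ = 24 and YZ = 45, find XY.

In a right triangle, the square of the hypotenuse equals the sum of the squares of the two legs.
The legs are 24 and 45, so the hypotenuse = sqrt(576 + 2025) = sqrt(2601) = 51.

51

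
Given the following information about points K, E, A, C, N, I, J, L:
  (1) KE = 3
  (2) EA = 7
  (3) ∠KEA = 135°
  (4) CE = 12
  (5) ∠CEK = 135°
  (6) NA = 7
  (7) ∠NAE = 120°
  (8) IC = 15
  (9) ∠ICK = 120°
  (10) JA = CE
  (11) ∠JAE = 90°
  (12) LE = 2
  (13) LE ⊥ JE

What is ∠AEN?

Step 1: By the law of cosines on triangle EAN: EN² = 7² + 7² − 2·7·7·cos(120°) = 147, so EN = 7·√3.
Step 2: By the inverse law of cosines on triangle AEN: cos(∠AEN) = (7² + (7·√3)² − 7²) / (2·7·7·√3) = 147/169.74 = 0.866, so ∠AEN = 30°.

Therefore, the measure of angle ∠AEN = 30°.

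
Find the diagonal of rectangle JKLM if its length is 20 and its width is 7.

d = sqrt(20^2 + 7^2) = sqrt(449)

sqrt(449)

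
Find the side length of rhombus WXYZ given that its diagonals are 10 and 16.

The diagonals of a rhombus bisect each other at right angles.
Half-diagonals: 10/2 = 5 and 16/2 = 8
side = sqrt(5^2 + 8^2)
side = sqrt(25 + 64)
side = sqrt(89)

sqrt(89)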